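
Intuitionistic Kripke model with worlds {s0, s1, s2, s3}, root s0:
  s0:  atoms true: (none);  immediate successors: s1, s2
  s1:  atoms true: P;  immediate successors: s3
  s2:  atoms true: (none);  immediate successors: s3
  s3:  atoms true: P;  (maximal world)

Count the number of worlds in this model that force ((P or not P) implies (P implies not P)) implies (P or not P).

s0: forces it.
s1: forces it.
s2: forces it.
s3: forces it.
Worlds forcing the formula: {s0, s1, s2, s3}.

4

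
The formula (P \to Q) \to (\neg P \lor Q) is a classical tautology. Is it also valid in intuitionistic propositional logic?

No

This is the material-implication-as-disjunction principle, which is not intuitionistically valid.
A Kripke countermodel: worlds u, v; order generated by u \le v; atoms true at each world — u:{}; v:{P,Q}.
u \nVdash (P \to Q) \to (\neg P \lor Q): already at u itself, u \Vdash P \to Q but u \nVdash \neg P \lor Q.
u \nVdash \neg P \lor Q: neither disjunct is forced at u.
u \nVdash \neg P since v is accessible from u and v \Vdash P.
So the root u does not force the formula.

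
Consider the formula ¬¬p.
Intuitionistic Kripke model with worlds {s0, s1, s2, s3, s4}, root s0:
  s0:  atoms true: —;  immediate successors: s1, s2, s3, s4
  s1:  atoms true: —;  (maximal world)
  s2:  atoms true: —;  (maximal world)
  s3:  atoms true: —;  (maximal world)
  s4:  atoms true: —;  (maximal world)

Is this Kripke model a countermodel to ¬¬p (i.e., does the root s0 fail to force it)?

Yes

s0 ⊮ ¬¬p since s0 is accessible from s0 and s0 ⊩ ¬p.
s0 ⊩ ¬p: no world accessible from s0 forces p.
So the root s0 does not force ¬¬p; the model is a countermodel.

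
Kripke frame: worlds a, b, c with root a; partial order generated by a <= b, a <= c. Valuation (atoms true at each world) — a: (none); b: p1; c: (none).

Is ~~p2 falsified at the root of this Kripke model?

Yes

a ||-/- ~~p2 since a is accessible from a and a ||- ~p2.
a ||- ~p2: no world accessible from a forces p2.
So the root a does not force ~~p2; the model is a countermodel.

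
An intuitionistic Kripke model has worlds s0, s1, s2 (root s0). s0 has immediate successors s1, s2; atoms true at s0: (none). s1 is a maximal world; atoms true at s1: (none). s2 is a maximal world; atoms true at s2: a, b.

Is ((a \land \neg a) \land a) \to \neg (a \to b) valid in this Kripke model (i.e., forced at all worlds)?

Yes

s0 \Vdash ((a \land \neg a) \land a) \to \neg (a \to b) vacuously: no world accessible from s0 forces the antecedent (a \land \neg a) \land a.
Since the root s0 forces ((a \land \neg a) \land a) \to \neg (a \to b) and forcing is persistent (monotone upward), every world forces it.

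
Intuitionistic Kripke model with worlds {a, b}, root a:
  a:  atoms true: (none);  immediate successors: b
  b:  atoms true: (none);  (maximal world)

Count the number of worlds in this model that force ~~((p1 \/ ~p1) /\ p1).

a: does not force it — a ||-/- ~~((p1 \/ ~p1) /\ p1) since a is accessible from a and a ||- ~((p1 \/ ~p1) /\ p1).
b: does not force it.
Worlds forcing the formula: { }.

0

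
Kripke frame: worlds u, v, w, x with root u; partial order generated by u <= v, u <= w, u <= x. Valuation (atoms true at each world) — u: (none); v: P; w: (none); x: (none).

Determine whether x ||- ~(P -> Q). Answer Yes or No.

x ||-/- ~(P -> Q) since x is accessible from x and x ||- P -> Q.
x ||- P -> Q vacuously: no world accessible from x forces the antecedent P.

No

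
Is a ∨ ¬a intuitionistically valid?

No

This is the law of excluded middle, which is not intuitionistically valid.
A Kripke countermodel: worlds u, v; order generated by u ≤ v; atoms true at each world — u:{}; v:{a}.
u ⊮ a ∨ ¬a: neither disjunct is forced at u.
u lacks atom a, so u ⊮ a.
So the root u does not force the formula.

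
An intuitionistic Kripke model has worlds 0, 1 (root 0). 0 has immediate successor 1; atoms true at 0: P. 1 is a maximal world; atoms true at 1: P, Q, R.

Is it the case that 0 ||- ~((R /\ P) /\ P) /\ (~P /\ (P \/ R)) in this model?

0 ||-/- ~((R /\ P) /\ P) /\ (~P /\ (P \/ R)) since 0 fails ~((R /\ P) /\ P).

No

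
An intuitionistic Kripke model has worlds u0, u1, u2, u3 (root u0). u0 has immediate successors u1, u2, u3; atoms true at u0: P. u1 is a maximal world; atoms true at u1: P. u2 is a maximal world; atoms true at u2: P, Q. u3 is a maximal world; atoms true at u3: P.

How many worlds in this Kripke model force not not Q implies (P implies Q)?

4

u0: forces it.
u1: forces it.
u2: forces it.
u3: forces it.
Worlds forcing the formula: {u0, u1, u2, u3}.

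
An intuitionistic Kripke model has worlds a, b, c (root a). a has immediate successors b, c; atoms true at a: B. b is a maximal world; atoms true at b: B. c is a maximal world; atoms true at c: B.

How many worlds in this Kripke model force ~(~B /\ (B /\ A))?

a: forces it.
b: forces it.
c: forces it.
Worlds forcing the formula: {a, b, c}.

3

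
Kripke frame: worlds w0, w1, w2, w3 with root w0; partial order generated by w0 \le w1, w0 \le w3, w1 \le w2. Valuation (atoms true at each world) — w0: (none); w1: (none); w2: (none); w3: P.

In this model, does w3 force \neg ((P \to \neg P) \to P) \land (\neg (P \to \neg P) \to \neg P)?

w3 \nVdash \neg ((P \to \neg P) \to P) \land (\neg (P \to \neg P) \to \neg P) since w3 fails \neg ((P \to \neg P) \to P).

No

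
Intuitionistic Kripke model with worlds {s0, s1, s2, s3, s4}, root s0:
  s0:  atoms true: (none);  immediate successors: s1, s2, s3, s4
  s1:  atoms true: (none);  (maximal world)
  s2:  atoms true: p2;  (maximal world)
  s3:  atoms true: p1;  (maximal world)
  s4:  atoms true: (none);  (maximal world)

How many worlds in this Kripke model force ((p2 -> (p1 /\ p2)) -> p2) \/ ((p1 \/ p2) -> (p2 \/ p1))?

5

s0: forces it.
s1: forces it.
s2: forces it.
s3: forces it.
s4: forces it.
Worlds forcing the formula: {s0, s1, s2, s3, s4}.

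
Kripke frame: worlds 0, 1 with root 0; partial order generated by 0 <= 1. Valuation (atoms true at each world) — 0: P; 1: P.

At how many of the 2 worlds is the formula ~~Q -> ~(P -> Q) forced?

0: forces it.
1: forces it.
Worlds forcing the formula: {0, 1}.

2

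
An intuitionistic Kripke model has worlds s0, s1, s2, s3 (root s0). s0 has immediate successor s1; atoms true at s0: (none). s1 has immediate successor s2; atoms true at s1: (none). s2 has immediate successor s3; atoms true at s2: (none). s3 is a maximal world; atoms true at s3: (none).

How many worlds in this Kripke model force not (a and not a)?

4

s0: forces it.
s1: forces it.
s2: forces it.
s3: forces it.
Worlds forcing the formula: {s0, s1, s2, s3}.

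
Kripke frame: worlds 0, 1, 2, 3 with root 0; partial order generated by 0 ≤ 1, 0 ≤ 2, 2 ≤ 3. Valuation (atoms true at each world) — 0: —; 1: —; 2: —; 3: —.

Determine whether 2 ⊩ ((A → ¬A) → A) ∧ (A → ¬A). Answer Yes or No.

2 ⊮ ((A → ¬A) → A) ∧ (A → ¬A) since 2 fails (A → ¬A) → A.

No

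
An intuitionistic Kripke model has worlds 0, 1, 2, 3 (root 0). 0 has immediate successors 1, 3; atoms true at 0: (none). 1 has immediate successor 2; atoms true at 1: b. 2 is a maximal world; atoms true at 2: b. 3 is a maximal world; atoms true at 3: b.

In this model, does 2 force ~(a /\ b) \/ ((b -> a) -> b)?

2 ||- ~(a /\ b) \/ ((b -> a) -> b) via the disjunct ~(a /\ b).

Yes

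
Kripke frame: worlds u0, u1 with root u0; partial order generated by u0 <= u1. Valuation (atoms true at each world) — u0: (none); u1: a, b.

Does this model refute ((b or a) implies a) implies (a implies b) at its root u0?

u0 forces ((b or a) implies a) implies (a implies b): every world accessible from u0 that forces (b or a) implies a (namely u0, u1) also forces a implies b.
So the root u0 forces ((b or a) implies a) implies (a implies b); the model is not a countermodel.

No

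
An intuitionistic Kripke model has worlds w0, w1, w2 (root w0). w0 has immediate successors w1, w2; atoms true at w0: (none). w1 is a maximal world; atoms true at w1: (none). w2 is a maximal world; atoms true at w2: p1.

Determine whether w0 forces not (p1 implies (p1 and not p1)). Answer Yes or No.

w0 does not force not (p1 implies (p1 and not p1)) since w1 is accessible from w0 and w1 forces p1 implies (p1 and not p1).
w1 forces p1 implies (p1 and not p1) vacuously: no world accessible from w1 forces the antecedent p1.

No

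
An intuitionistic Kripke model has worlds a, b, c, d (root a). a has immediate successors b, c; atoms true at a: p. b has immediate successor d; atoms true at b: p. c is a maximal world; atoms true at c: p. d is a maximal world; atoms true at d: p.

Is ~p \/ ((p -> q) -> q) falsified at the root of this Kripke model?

a ||- ~p \/ ((p -> q) -> q) via the disjunct (p -> q) -> q.
So the root a forces ~p \/ ((p -> q) -> q); the model is not a countermodel.

No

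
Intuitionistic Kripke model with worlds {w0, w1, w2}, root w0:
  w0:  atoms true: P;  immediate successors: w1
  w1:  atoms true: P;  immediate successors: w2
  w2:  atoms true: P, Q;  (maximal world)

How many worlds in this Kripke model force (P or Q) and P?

w0: forces it.
w1: forces it.
w2: forces it.
Worlds forcing the formula: {w0, w1, w2}.

3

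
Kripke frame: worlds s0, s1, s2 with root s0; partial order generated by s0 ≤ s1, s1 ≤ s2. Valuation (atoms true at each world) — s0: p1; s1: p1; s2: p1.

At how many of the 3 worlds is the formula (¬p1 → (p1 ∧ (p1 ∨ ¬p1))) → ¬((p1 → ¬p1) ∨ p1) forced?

s0: does not force it — s0 ⊮ (¬p1 → (p1 ∧ (p1 ∨ ¬p1))) → ¬((p1 → ¬p1) ∨ p1): already at s0 itself, s0 ⊩ ¬p1 → (p1 ∧ (p1 ∨ ¬p1)) but s0 ⊮ ¬((p1 → ¬p1) ∨ p1).
s1: does not force it — s1 ⊮ (¬p1 → (p1 ∧ (p1 ∨ ¬p1))) → ¬((p1 → ¬p1) ∨ p1): already at s1 itself, s1 ⊩ ¬p1 → (p1 ∧ (p1 ∨ ¬p1)) but s1 ⊮ ¬((p1 → ¬p1) ∨ p1).
s2: does not force it — s2 ⊮ (¬p1 → (p1 ∧ (p1 ∨ ¬p1))) → ¬((p1 → ¬p1) ∨ p1): already at s2 itself, s2 ⊩ ¬p1 → (p1 ∧ (p1 ∨ ¬p1)) but s2 ⊮ ¬((p1 → ¬p1) ∨ p1).
Worlds forcing the formula: { }.

0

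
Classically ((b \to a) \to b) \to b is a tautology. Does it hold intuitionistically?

No

This is Peirce's law, which is not intuitionistically valid.
A Kripke countermodel: worlds s0, s1; order generated by s0 \le s1; atoms true at each world — s0:{}; s1:{b}.
s0 \nVdash ((b \to a) \to b) \to b: already at s0 itself, s0 \Vdash (b \to a) \to b but s0 \nVdash b.
s0 lacks atom b, so s0 \nVdash b.
So the root s0 does not force the formula.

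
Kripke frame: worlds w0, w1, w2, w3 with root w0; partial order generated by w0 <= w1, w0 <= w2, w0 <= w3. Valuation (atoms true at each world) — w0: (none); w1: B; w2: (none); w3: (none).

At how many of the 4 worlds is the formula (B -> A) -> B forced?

w0: does not force it — w0 ||-/- (B -> A) -> B: at the accessible world w2, w2 ||- B -> A but w2 ||-/- B.
w1: forces it.
w2: does not force it — w2 ||-/- (B -> A) -> B: already at w2 itself, w2 ||- B -> A but w2 ||-/- B.
w3: does not force it.
Worlds forcing the formula: {w1}.

1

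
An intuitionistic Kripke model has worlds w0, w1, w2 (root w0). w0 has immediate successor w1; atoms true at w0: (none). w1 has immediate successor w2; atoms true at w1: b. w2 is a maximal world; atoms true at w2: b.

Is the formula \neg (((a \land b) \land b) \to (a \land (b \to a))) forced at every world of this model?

No

Not every world: w0 \nVdash \neg (((a \land b) \land b) \to (a \land (b \to a))).
w0 \nVdash \neg (((a \land b) \land b) \to (a \land (b \to a))) since w0 is accessible from w0 and w0 \Vdash ((a \land b) \land b) \to (a \land (b \to a)).
w0 \Vdash ((a \land b) \land b) \to (a \land (b \to a)) vacuously: no world accessible from w0 forces the antecedent (a \land b) \land b.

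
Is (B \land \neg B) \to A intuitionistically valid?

This is an instance of ex falso quodlibet, which is intuitionistically derivable.
No world can force both B and \neg B, so the antecedent B \land \neg B is never forced and the implication holds vacuously at every world.

Yes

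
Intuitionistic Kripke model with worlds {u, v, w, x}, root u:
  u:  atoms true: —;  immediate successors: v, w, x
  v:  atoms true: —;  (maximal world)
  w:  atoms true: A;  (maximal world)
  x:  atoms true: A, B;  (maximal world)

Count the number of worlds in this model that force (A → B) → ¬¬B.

2

u: does not force it — u ⊮ (A → B) → ¬¬B: at the accessible world v, v ⊩ A → B but v ⊮ ¬¬B.
v: does not force it.
w: forces it.
x: forces it.
Worlds forcing the formula: {w, x}.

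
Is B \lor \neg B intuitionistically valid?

No

This is the law of excluded middle, which is not intuitionistically valid.
A Kripke countermodel: worlds a, b; order generated by a \le b; atoms true at each world — a:{}; b:{B}.
a \nVdash B \lor \neg B: neither disjunct is forced at a.
a lacks atom B, so a \nVdash B.
So the root a does not force the formula.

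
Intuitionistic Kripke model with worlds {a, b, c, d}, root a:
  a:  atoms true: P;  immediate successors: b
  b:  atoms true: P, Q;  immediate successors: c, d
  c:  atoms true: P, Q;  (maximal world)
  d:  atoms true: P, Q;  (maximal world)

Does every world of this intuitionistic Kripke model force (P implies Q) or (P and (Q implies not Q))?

Not every world: a does not force (P implies Q) or (P and (Q implies not Q)).
a does not force (P implies Q) or (P and (Q implies not Q)): neither disjunct is forced at a.
a does not force P implies Q: already at a itself, a forces P but a does not force Q.

No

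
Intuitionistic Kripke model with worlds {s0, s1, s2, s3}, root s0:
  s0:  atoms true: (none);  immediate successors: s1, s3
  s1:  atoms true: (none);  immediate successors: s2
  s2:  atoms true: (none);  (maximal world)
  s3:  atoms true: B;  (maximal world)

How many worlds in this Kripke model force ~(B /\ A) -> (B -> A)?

s0: does not force it — s0 ||-/- ~(B /\ A) -> (B -> A): already at s0 itself, s0 ||- ~(B /\ A) but s0 ||-/- B -> A.
s1: forces it.
s2: forces it.
s3: does not force it.
Worlds forcing the formula: {s1, s2}.

2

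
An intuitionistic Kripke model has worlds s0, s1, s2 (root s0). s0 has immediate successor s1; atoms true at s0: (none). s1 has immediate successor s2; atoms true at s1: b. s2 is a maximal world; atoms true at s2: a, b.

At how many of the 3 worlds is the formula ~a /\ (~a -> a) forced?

s0: does not force it — s0 ||-/- ~a /\ (~a -> a) since s0 fails ~a.
s1: does not force it — s1 ||-/- ~a /\ (~a -> a) since s1 fails ~a.
s2: does not force it — s2 ||-/- ~a /\ (~a -> a) since s2 fails ~a.
Worlds forcing the formula: { }.

0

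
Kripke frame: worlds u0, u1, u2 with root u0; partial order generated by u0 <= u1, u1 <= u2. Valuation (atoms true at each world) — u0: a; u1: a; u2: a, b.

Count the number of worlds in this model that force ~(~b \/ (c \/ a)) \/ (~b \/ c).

u0: does not force it — u0 ||-/- ~(~b \/ (c \/ a)) \/ (~b \/ c): neither disjunct is forced at u0.
u1: does not force it.
u2: does not force it.
Worlds forcing the formula: { }.

0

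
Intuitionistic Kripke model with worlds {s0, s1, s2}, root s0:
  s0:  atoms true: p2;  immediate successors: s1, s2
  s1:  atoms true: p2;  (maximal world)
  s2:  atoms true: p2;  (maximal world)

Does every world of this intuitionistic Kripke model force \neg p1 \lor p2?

Yes

s0 \Vdash \neg p1 \lor p2 via the disjunct \neg p1.
Since the root s0 forces \neg p1 \lor p2 and forcing is persistent (monotone upward), every world forces it.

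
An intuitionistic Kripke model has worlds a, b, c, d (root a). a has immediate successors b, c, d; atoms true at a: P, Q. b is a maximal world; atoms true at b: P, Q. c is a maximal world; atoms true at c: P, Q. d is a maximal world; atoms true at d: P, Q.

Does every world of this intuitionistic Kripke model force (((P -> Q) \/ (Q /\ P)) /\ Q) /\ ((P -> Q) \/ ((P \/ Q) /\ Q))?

a ||- (((P -> Q) \/ (Q /\ P)) /\ Q) /\ ((P -> Q) \/ ((P \/ Q) /\ Q)) since a forces both conjuncts.
Since the root a forces (((P -> Q) \/ (Q /\ P)) /\ Q) /\ ((P -> Q) \/ ((P \/ Q) /\ Q)) and forcing is persistent (monotone upward), every world forces it.

Yes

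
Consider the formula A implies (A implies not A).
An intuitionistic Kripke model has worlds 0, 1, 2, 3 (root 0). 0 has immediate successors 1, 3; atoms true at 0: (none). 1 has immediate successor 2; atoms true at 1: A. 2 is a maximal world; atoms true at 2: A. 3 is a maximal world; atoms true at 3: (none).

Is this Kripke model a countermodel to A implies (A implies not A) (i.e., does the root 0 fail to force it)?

Yes

0 does not force A implies (A implies not A): at the accessible world 1, 1 forces A but 1 does not force A implies not A.
1 does not force A implies not A: already at 1 itself, 1 forces A but 1 does not force not A.
1 does not force not A since 1 is accessible from 1 and 1 forces A.
So the root 0 does not force A implies (A implies not A); the model is a countermodel.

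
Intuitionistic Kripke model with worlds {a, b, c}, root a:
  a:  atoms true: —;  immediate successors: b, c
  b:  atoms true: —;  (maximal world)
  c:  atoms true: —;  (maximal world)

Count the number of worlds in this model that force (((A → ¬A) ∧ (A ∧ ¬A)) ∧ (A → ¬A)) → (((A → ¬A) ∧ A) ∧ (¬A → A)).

a: forces it.
b: forces it.
c: forces it.
Worlds forcing the formula: {a, b, c}.

3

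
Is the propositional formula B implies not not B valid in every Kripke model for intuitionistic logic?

Yes

This is double-negation introduction, which is intuitionistically derivable.
If a world forces B then every accessible world forces B (persistence), so none forces not B; hence not not B.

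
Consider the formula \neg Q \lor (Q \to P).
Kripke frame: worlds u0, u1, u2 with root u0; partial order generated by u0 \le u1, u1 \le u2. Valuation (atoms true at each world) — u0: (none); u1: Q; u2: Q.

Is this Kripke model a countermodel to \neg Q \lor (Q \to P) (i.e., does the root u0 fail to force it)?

u0 \nVdash \neg Q \lor (Q \to P): neither disjunct is forced at u0.
u0 \nVdash \neg Q since u1 is accessible from u0 and u1 \Vdash Q.
So the root u0 does not force \neg Q \lor (Q \to P); the model is a countermodel.

Yes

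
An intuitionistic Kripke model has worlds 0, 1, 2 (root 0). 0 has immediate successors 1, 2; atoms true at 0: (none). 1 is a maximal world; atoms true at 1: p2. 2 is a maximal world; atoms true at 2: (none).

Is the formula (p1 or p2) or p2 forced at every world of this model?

No

Not every world: 0 does not force (p1 or p2) or p2.
0 does not force (p1 or p2) or p2: neither disjunct is forced at 0.
0 does not force p1 or p2: neither disjunct is forced at 0.
0 lacks atom p1, so 0 does not force p1.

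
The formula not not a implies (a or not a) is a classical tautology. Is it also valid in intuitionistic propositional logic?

No

This is a variant of double-negation elimination (deriving excluded middle from double negation), which is not intuitionistically valid.
A Kripke countermodel: worlds w0, w1; order generated by w0 <= w1; atoms true at each world — w0:{}; w1:{a}.
w0 does not force not not a implies (a or not a): already at w0 itself, w0 forces not not a but w0 does not force a or not a.
w0 does not force a or not a: neither disjunct is forced at w0.
w0 lacks atom a, so w0 does not force a.
So the root w0 does not force the formula.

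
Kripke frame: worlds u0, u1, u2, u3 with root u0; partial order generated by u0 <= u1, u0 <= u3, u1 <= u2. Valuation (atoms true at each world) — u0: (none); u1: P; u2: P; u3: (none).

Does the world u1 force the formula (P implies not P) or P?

Yes

u1 forces (P implies not P) or P via the disjunct P.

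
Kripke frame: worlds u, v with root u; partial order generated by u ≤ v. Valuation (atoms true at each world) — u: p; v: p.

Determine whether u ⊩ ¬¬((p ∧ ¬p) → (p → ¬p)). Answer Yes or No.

u ⊩ ¬¬((p ∧ ¬p) → (p → ¬p)): no world accessible from u forces ¬((p ∧ ¬p) → (p → ¬p)).

Yes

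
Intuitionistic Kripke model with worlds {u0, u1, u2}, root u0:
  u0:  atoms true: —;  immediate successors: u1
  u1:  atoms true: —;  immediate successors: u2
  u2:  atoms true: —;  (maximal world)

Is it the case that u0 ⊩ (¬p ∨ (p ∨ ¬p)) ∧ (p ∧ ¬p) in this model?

u0 ⊮ (¬p ∨ (p ∨ ¬p)) ∧ (p ∧ ¬p) since u0 fails p ∧ ¬p.

No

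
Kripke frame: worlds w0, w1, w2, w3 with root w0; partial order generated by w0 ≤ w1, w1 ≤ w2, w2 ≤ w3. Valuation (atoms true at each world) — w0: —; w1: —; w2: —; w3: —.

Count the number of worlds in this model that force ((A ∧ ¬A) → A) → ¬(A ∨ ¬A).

0

w0: does not force it — w0 ⊮ ((A ∧ ¬A) → A) → ¬(A ∨ ¬A): already at w0 itself, w0 ⊩ (A ∧ ¬A) → A but w0 ⊮ ¬(A ∨ ¬A).
w1: does not force it.
w2: does not force it.
w3: does not force it.
Worlds forcing the formula: { }.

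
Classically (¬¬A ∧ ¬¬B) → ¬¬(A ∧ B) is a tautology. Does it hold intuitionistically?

Yes

This is the distribution of double negation over conjunction, which is intuitionistically derivable.
Assume ¬¬A, ¬¬B, and ¬(A ∧ B). From A we'd get ¬B (since A ∧ B is refuted), contradicting ¬¬B; so ¬A, contradicting ¬¬A.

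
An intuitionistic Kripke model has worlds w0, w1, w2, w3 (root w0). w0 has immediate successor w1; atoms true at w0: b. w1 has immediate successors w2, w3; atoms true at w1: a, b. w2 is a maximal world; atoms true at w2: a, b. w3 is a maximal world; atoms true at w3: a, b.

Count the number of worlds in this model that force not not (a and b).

4

w0: forces it.
w1: forces it.
w2: forces it.
w3: forces it.
Worlds forcing the formula: {w0, w1, w2, w3}.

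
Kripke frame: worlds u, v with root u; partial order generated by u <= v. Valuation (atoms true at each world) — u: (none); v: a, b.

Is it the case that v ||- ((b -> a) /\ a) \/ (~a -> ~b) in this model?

v ||- ((b -> a) /\ a) \/ (~a -> ~b) via the disjunct (b -> a) /\ a.

Yes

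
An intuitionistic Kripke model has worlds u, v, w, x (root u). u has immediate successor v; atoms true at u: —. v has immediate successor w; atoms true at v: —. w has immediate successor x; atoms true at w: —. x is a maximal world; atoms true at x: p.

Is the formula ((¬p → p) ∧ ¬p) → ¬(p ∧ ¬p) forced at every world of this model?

Yes

u ⊩ ((¬p → p) ∧ ¬p) → ¬(p ∧ ¬p) vacuously: no world accessible from u forces the antecedent (¬p → p) ∧ ¬p.
Since the root u forces ((¬p → p) ∧ ¬p) → ¬(p ∧ ¬p) and forcing is persistent (monotone upward), every world forces it.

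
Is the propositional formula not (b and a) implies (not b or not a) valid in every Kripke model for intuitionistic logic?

This is the constructively invalid direction of De Morgan's law for conjunction, which is not intuitionistically valid.
A Kripke countermodel: worlds s0, s1, s2; order generated by s0 <= s1, s0 <= s2; atoms true at each world — s0:{}; s1:{b}; s2:{a}.
s0 does not force not (b and a) implies (not b or not a): already at s0 itself, s0 forces not (b and a) but s0 does not force not b or not a.
s0 does not force not b or not a: neither disjunct is forced at s0.
s0 does not force not b since s1 is accessible from s0 and s1 forces b.
So the root s0 does not force the formula.

No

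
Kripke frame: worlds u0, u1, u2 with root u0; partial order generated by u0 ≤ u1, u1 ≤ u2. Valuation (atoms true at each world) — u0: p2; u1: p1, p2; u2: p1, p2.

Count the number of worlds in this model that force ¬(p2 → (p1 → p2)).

u0: does not force it — u0 ⊮ ¬(p2 → (p1 → p2)) since u0 is accessible from u0 and u0 ⊩ p2 → (p1 → p2).
u1: does not force it.
u2: does not force it.
Worlds forcing the formula: { }.

0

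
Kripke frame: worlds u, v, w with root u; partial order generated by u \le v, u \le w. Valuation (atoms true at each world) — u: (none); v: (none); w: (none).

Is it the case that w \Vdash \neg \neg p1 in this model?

w \nVdash \neg \neg p1 since w is accessible from w and w \Vdash \neg p1.
w \Vdash \neg p1: no world accessible from w forces p1.

No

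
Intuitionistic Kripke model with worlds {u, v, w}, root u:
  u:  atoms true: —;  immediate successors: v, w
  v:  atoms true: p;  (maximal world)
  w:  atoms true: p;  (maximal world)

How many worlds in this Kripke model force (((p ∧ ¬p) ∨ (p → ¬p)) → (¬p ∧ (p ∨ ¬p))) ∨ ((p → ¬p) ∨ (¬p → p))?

u: forces it.
v: forces it.
w: forces it.
Worlds forcing the formula: {u, v, w}.

3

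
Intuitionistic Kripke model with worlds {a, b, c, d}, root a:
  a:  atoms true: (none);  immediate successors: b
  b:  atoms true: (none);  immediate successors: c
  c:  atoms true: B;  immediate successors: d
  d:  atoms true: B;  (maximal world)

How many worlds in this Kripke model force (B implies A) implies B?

a: forces it.
b: forces it.
c: forces it.
d: forces it.
Worlds forcing the formula: {a, b, c, d}.

4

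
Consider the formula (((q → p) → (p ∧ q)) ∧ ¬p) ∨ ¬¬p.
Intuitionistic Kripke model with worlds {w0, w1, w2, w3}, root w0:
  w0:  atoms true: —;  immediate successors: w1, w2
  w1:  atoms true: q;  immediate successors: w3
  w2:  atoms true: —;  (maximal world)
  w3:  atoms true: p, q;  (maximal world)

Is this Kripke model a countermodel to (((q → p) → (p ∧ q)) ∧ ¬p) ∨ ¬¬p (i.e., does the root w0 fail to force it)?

Yes

w0 ⊮ (((q → p) → (p ∧ q)) ∧ ¬p) ∨ ¬¬p: neither disjunct is forced at w0.
w0 ⊮ ((q → p) → (p ∧ q)) ∧ ¬p since w0 fails (q → p) → (p ∧ q).
So the root w0 does not force (((q → p) → (p ∧ q)) ∧ ¬p) ∨ ¬¬p; the model is a countermodel.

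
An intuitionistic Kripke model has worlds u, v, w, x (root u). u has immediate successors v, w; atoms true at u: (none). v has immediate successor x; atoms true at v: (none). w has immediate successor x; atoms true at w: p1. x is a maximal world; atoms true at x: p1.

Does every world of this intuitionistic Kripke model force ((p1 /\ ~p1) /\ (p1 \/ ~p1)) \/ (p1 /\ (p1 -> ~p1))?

Not every world: u ||-/- ((p1 /\ ~p1) /\ (p1 \/ ~p1)) \/ (p1 /\ (p1 -> ~p1)).
u ||-/- ((p1 /\ ~p1) /\ (p1 \/ ~p1)) \/ (p1 /\ (p1 -> ~p1)): neither disjunct is forced at u.
u ||-/- (p1 /\ ~p1) /\ (p1 \/ ~p1) since u fails p1 /\ ~p1.

No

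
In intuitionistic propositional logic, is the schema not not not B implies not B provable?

This is triple-negation reduction, which is intuitionistically derivable.
Assume not not not B and suppose B. Then not not B (double-negation introduction), contradicting not not not B. So not B.

Yes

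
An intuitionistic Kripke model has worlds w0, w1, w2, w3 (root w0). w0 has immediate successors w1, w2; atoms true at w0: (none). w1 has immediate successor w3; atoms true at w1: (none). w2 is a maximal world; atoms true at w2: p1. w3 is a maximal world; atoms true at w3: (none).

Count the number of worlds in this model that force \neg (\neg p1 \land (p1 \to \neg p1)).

1

w0: does not force it — w0 \nVdash \neg (\neg p1 \land (p1 \to \neg p1)) since w1 is accessible from w0 and w1 \Vdash \neg p1 \land (p1 \to \neg p1).
w1: does not force it — w1 \nVdash \neg (\neg p1 \land (p1 \to \neg p1)) since w1 is accessible from w1 and w1 \Vdash \neg p1 \land (p1 \to \neg p1).
w2: forces it.
w3: does not force it — w3 \nVdash \neg (\neg p1 \land (p1 \to \neg p1)) since w3 is accessible from w3 and w3 \Vdash \neg p1 \land (p1 \to \neg p1).
Worlds forcing the formula: {w2}.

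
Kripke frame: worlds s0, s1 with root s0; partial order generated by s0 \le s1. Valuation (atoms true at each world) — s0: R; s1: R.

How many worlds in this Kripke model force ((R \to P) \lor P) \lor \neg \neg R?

2

s0: forces it.
s1: forces it.
Worlds forcing the formula: {s0, s1}.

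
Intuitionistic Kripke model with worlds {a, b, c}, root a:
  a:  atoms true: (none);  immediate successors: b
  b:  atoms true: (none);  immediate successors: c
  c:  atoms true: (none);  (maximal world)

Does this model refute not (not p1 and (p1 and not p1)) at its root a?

No

a forces not (not p1 and (p1 and not p1)): no world accessible from a forces not p1 and (p1 and not p1).
So the root a forces not (not p1 and (p1 and not p1)); the model is not a countermodel.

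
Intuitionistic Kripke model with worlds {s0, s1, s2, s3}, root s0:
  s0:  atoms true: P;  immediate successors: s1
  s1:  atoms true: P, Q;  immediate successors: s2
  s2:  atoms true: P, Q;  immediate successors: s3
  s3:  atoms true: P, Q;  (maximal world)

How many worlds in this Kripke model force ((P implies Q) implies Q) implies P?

4

s0: forces it.
s1: forces it.
s2: forces it.
s3: forces it.
Worlds forcing the formula: {s0, s1, s2, s3}.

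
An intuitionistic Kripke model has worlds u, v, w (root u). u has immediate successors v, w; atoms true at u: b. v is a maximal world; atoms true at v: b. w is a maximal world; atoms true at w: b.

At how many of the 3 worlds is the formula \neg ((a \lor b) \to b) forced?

u: does not force it — u \nVdash \neg ((a \lor b) \to b) since u is accessible from u and u \Vdash (a \lor b) \to b.
v: does not force it — v \nVdash \neg ((a \lor b) \to b) since v is accessible from v and v \Vdash (a \lor b) \to b.
w: does not force it — w \nVdash \neg ((a \lor b) \to b) since w is accessible from w and w \Vdash (a \lor b) \to b.
Worlds forcing the formula: { }.

0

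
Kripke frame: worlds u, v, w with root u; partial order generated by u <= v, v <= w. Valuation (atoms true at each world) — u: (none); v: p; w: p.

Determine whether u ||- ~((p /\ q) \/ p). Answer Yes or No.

No

u ||-/- ~((p /\ q) \/ p) since v is accessible from u and v ||- (p /\ q) \/ p.
v ||- (p /\ q) \/ p via the disjunct p.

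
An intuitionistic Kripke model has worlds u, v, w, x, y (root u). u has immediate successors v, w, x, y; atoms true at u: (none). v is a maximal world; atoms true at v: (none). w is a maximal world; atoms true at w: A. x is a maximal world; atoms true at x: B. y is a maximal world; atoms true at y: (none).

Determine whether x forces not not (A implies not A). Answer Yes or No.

Yes

x forces not not (A implies not A): no world accessible from x forces not (A implies not A).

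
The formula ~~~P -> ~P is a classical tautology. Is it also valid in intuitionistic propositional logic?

This is triple-negation reduction, which is intuitionistically derivable.
Assume ~~~P and suppose P. Then ~~P (double-negation introduction), contradicting ~~~P. So ~P.

Yes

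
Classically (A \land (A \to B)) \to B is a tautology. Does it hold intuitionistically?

Yes

This is modus ponens in implicational form, which is intuitionistically derivable.
If a world forces A and A \to B, then applying the implication at that world (which is accessible from itself) gives B.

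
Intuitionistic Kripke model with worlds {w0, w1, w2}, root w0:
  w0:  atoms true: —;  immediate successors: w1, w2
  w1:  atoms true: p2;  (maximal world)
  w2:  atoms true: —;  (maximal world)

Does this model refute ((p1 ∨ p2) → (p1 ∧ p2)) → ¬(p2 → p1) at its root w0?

w0 ⊮ ((p1 ∨ p2) → (p1 ∧ p2)) → ¬(p2 → p1): at the accessible world w2, w2 ⊩ (p1 ∨ p2) → (p1 ∧ p2) but w2 ⊮ ¬(p2 → p1).
w2 ⊮ ¬(p2 → p1) since w2 is accessible from w2 and w2 ⊩ p2 → p1.
w2 ⊩ p2 → p1 vacuously: no world accessible from w2 forces the antecedent p2.
So the root w0 does not force ((p1 ∨ p2) → (p1 ∧ p2)) → ¬(p2 → p1); the model is a countermodel.

Yes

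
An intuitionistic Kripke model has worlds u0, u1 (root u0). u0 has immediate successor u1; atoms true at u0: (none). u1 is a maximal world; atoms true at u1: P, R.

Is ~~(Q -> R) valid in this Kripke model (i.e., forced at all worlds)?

u0 ||- ~~(Q -> R): no world accessible from u0 forces ~(Q -> R).
Since the root u0 forces ~~(Q -> R) and forcing is persistent (monotone upward), every world forces it.

Yes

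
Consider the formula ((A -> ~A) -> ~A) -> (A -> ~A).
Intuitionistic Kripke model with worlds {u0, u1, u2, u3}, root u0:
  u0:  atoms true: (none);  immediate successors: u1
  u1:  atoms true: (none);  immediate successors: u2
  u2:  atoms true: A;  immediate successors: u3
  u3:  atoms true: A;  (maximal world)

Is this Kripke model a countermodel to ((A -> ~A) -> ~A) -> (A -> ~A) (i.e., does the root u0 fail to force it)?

Yes

u0 ||-/- ((A -> ~A) -> ~A) -> (A -> ~A): already at u0 itself, u0 ||- (A -> ~A) -> ~A but u0 ||-/- A -> ~A.
u0 ||-/- A -> ~A: at the accessible world u2, u2 ||- A but u2 ||-/- ~A.
u2 ||-/- ~A since u2 is accessible from u2 and u2 ||- A.
So the root u0 does not force ((A -> ~A) -> ~A) -> (A -> ~A); the model is a countermodel.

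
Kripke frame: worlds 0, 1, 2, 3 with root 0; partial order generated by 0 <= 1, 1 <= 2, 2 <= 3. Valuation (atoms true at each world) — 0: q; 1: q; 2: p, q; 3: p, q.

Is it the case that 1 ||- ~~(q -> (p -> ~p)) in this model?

1 ||-/- ~~(q -> (p -> ~p)) since 1 is accessible from 1 and 1 ||- ~(q -> (p -> ~p)).
1 ||- ~(q -> (p -> ~p)): no world accessible from 1 forces q -> (p -> ~p).

No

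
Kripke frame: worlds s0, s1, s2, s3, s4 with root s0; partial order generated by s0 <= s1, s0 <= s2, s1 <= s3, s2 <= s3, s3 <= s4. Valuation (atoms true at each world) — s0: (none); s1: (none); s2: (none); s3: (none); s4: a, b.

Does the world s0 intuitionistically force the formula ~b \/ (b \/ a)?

No

s0 ||-/- ~b \/ (b \/ a): neither disjunct is forced at s0.
s0 ||-/- ~b since s4 is accessible from s0 and s4 ||- b.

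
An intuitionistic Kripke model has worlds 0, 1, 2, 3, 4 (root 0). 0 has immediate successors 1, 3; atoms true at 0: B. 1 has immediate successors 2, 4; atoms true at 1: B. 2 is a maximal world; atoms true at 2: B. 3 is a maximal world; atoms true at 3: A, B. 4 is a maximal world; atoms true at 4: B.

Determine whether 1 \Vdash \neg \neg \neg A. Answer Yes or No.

Yes

1 \Vdash \neg \neg \neg A: no world accessible from 1 forces \neg \neg A.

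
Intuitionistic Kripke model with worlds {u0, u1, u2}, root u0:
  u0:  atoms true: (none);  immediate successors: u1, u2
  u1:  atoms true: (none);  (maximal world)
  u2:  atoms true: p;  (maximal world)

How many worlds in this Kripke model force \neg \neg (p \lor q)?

u0: does not force it — u0 \nVdash \neg \neg (p \lor q) since u1 is accessible from u0 and u1 \Vdash \neg (p \lor q).
u1: does not force it — u1 \nVdash \neg \neg (p \lor q) since u1 is accessible from u1 and u1 \Vdash \neg (p \lor q).
u2: forces it.
Worlds forcing the formula: {u2}.

1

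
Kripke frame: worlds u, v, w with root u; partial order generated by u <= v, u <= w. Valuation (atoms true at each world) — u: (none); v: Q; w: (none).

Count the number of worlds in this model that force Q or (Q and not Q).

1

u: does not force it — u does not force Q or (Q and not Q): neither disjunct is forced at u.
v: forces it.
w: does not force it — w does not force Q or (Q and not Q): neither disjunct is forced at w.
Worlds forcing the formula: {v}.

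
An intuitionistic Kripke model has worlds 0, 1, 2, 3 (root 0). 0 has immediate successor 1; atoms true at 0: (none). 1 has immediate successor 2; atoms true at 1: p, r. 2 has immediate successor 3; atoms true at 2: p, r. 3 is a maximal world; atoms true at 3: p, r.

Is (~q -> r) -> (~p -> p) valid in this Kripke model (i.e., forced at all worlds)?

Yes

0 ||- (~q -> r) -> (~p -> p): every world accessible from 0 that forces ~q -> r (namely 1, 2, 3) also forces ~p -> p.
Since the root 0 forces (~q -> r) -> (~p -> p) and forcing is persistent (monotone upward), every world forces it.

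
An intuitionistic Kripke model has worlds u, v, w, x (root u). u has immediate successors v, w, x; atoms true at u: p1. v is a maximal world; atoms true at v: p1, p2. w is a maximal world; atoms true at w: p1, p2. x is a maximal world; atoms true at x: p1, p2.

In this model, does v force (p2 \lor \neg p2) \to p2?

v \Vdash (p2 \lor \neg p2) \to p2: every world accessible from v that forces p2 \lor \neg p2 (namely v) also forces p2.

Yes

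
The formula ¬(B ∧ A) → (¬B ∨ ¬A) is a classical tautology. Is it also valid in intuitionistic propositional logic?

This is the constructively invalid direction of De Morgan's law for conjunction, which is not intuitionistically valid.
A Kripke countermodel: worlds w0, w1, w2; order generated by w0 ≤ w1, w0 ≤ w2; atoms true at each world — w0:{}; w1:{B}; w2:{A}.
w0 ⊮ ¬(B ∧ A) → (¬B ∨ ¬A): already at w0 itself, w0 ⊩ ¬(B ∧ A) but w0 ⊮ ¬B ∨ ¬A.
w0 ⊮ ¬B ∨ ¬A: neither disjunct is forced at w0.
w0 ⊮ ¬B since w1 is accessible from w0 and w1 ⊩ B.
So the root w0 does not force the formula.

No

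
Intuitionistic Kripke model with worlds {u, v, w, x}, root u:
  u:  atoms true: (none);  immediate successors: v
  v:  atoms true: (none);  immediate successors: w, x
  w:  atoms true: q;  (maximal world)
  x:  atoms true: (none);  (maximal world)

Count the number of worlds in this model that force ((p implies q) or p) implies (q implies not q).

u: does not force it — u does not force ((p implies q) or p) implies (q implies not q): already at u itself, u forces (p implies q) or p but u does not force q implies not q.
v: does not force it.
w: does not force it.
x: forces it.
Worlds forcing the formula: {x}.

1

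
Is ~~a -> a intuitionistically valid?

No

This is double-negation elimination, which is not intuitionistically valid.
A Kripke countermodel: worlds 0, 1; order generated by 0 <= 1; atoms true at each world — 0:{}; 1:{a}.
0 ||-/- ~~a -> a: already at 0 itself, 0 ||- ~~a but 0 ||-/- a.
0 lacks atom a, so 0 ||-/- a.
So the root 0 does not force the formula.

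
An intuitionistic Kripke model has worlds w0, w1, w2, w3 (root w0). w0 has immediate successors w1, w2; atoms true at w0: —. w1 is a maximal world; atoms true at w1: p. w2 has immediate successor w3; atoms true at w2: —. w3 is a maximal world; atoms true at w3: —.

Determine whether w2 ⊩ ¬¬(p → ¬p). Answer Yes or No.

Yes

w2 ⊩ ¬¬(p → ¬p): no world accessible from w2 forces ¬(p → ¬p).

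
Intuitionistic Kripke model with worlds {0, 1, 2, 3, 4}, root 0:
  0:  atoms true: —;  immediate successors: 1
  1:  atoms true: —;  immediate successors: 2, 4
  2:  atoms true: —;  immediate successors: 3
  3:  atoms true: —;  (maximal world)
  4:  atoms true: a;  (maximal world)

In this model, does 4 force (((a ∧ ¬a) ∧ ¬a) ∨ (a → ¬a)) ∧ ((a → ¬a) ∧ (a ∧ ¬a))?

No

4 ⊮ (((a ∧ ¬a) ∧ ¬a) ∨ (a → ¬a)) ∧ ((a → ¬a) ∧ (a ∧ ¬a)) since 4 fails ((a ∧ ¬a) ∧ ¬a) ∨ (a → ¬a).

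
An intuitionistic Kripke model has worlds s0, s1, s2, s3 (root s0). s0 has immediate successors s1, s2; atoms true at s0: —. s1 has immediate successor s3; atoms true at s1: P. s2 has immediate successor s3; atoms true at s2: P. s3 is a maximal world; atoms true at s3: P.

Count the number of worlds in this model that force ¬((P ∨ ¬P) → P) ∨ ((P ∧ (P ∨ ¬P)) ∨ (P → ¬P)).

3

s0: does not force it — s0 ⊮ ¬((P ∨ ¬P) → P) ∨ ((P ∧ (P ∨ ¬P)) ∨ (P → ¬P)): neither disjunct is forced at s0.
s1: forces it.
s2: forces it.
s3: forces it.
Worlds forcing the formula: {s1, s2, s3}.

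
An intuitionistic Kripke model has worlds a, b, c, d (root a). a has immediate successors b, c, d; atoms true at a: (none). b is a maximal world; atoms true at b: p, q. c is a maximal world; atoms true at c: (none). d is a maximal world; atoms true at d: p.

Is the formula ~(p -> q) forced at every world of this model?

No

Not every world: a ||-/- ~(p -> q).
a ||-/- ~(p -> q) since b is accessible from a and b ||- p -> q.
b ||- p -> q: every world accessible from b that forces p (namely b) also forces q.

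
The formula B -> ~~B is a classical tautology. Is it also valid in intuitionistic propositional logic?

This is double-negation introduction, which is intuitionistically derivable.
If a world forces B then every accessible world forces B (persistence), so none forces ~B; hence ~~B.

Yes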